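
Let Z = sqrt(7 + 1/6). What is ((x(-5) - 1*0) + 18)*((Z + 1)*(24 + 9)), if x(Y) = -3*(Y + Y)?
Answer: 1584 + 264*sqrt(258) ≈ 5824.5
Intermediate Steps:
Z = sqrt(258)/6 (Z = sqrt(7 + 1/6) = sqrt(43/6) = sqrt(258)/6 ≈ 2.6771)
x(Y) = -6*Y
((x(-5) - 1*0) + 18)*((Z + 1)*(24 + 9)) = ((-6*(-5) - 1*0) + 18)*((sqrt(258)/6 + 1)*(24 + 9)) = ((30 + 0) + 18)*((1 + sqrt(258)/6)*33) = (30 + 18)*(33 + 11*sqrt(258)/2) = 48*(33 + 11*sqrt(258)/2) = 1584 + 264*sqrt(258)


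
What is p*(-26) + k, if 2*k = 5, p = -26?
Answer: 1357/2 ≈ 678.50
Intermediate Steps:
k = 5/2 (k = (½)*5 = 5/2 ≈ 2.5000)
p*(-26) + k = -26*(-26) + 5/2 = 676 + 5/2 = 1357/2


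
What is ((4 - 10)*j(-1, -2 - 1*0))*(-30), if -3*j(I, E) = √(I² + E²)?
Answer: -60*√5 ≈ -134.16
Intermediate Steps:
j(I, E) = -√(E² + I²)/3 (j(I, E) = -√(I² + E²)/3 = -√(E² + I²)/3)
((4 - 10)*j(-1, -2 - 1*0))*(-30) = ((4 - 10)*(-√((-2 - 1*0)² + (-1)²)/3))*(-30) = -(-2)*√((-2 + 0)² + 1)*(-30) = -(-2)*√((-2)² + 1)*(-30) = -(-2)*√(4 + 1)*(-30) = -(-2)*√5*(-30) = (2*√5)*(-30) = -60*√5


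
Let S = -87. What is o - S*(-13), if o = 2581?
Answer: 1450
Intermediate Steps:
o - S*(-13) = 2581 - (-87)*(-13) = 2581 - 1*1131 = 2581 - 1131 = 1450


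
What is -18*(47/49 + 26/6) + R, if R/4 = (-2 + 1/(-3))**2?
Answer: -32408/441 ≈ -73.488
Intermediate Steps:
R = 196/9 (R = 4*(-2 + 1/(-3))**2 = 4*(-2 - 1/3)**2 = 4*(-7/3)**2 = 4*(49/9) = 196/9 ≈ 21.778)
-18*(47/49 + 26/6) + R = -18*(47/49 + 26/6) + 196/9 = -18*(47*(1/49) + 26*(1/6)) + 196/9 = -18*(47/49 + 13/3) + 196/9 = -18*778/147 + 196/9 = -4668/49 + 196/9 = -32408/441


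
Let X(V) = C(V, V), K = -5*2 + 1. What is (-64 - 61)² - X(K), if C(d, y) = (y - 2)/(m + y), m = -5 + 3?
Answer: 15624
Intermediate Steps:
m = -2
C(d, y) = 1 (C(d, y) = (y - 2)/(-2 + y) = (-2 + y)/(-2 + y) = 1)
K = -9 (K = -10 + 1 = -9)
X(V) = 1
(-64 - 61)² - X(K) = (-64 - 61)² - 1*1 = (-125)² - 1 = 15625 - 1 = 15624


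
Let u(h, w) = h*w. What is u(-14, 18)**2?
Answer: 63504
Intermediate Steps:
u(-14, 18)**2 = (-14*18)**2 = (-252)**2 = 63504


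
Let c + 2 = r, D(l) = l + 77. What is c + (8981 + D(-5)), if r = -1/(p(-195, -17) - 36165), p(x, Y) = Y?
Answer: 327483283/36182 ≈ 9051.0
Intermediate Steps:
D(l) = 77 + l
r = 1/36182 (r = -1/(-17 - 36165) = -1/(-36182) = -1*(-1/36182) = 1/36182 ≈ 2.7638e-5)
c = -72363/36182 (c = -2 + 1/36182 = -72363/36182 ≈ -2.0000)
c + (8981 + D(-5)) = -72363/36182 + (8981 + (77 - 5)) = -72363/36182 + (8981 + 72) = -72363/36182 + 9053 = 327483283/36182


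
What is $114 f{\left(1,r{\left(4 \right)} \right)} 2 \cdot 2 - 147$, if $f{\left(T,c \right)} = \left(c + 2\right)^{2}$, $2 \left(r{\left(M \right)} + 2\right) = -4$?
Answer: $1677$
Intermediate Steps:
$r{\left(M \right)} = -4$ ($r{\left(M \right)} = -2 + \frac{1}{2} \left(-4\right) = -2 - 2 = -4$)
$f{\left(T,c \right)} = \left(2 + c\right)^{2}$
$114 f{\left(1,r{\left(4 \right)} \right)} 2 \cdot 2 - 147 = 114 \left(2 - 4\right)^{2} \cdot 2 \cdot 2 - 147 = 114 \left(-2\right)^{2} \cdot 2 \cdot 2 - 147 = 114 \cdot 4 \cdot 2 \cdot 2 - 147 = 114 \cdot 8 \cdot 2 - 147 = 114 \cdot 16 - 147 = 1824 - 147 = 1677$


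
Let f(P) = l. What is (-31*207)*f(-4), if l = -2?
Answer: 12834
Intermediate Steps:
f(P) = -2
(-31*207)*f(-4) = -31*207*(-2) = -6417*(-2) = 12834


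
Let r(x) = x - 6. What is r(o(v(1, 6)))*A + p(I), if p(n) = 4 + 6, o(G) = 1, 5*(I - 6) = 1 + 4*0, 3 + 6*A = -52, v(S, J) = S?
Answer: 335/6 ≈ 55.833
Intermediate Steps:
A = -55/6 (A = -½ + (⅙)*(-52) = -½ - 26/3 = -55/6 ≈ -9.1667)
I = 31/5 (I = 6 + (1 + 4*0)/5 = 6 + (1 + 0)/5 = 6 + (⅕)*1 = 6 + ⅕ = 31/5 ≈ 6.2000)
r(x) = -6 + x
p(n) = 10
r(o(v(1, 6)))*A + p(I) = (-6 + 1)*(-55/6) + 10 = -5*(-55/6) + 10 = 275/6 + 10 = 335/6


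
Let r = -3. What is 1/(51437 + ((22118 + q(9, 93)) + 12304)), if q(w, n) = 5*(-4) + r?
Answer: 1/85836 ≈ 1.1650e-5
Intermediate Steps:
q(w, n) = -23 (q(w, n) = 5*(-4) - 3 = -20 - 3 = -23)
1/(51437 + ((22118 + q(9, 93)) + 12304)) = 1/(51437 + ((22118 - 23) + 12304)) = 1/(51437 + (22095 + 12304)) = 1/(51437 + 34399) = 1/85836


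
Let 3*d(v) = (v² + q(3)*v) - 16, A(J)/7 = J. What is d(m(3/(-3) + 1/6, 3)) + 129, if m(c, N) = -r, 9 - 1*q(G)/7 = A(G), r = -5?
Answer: -8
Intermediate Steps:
A(J) = 7*J
q(G) = 63 - 49*G
m(c, N) = 5 (m(c, N) = -1*(-5) = 5)
d(v) = -16/3 - 28*v + v²/3 (d(v) = ((v² + (63 - 49*3)*v) - 16)/3 = ((v² + (63 - 147)*v) - 16)/3 = ((v² - 84*v) - 16)/3 = (-16 + v² - 84*v)/3 = -16/3 - 28*v + v²/3)
d(m(3/(-3) + 1/6, 3)) + 129 = (-16/3 - 28*5 + (⅓)*5²) + 129 = (-16/3 - 140 + (⅓)*25) + 129 = (-16/3 - 140 + 25/3) + 129 = -137 + 129 = -8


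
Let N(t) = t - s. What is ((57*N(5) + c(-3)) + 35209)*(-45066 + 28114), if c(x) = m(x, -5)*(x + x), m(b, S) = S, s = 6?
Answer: -596405264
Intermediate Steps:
c(x) = -10*x (c(x) = -5*(x + x) = -10*x)
N(t) = -6 + t (N(t) = t - 1*6 = t - 6 = -6 + t)
((57*N(5) + c(-3)) + 35209)*(-45066 + 28114) = ((57*(-6 + 5) - 10*(-3)) + 35209)*(-45066 + 28114) = ((57*(-1) + 30) + 35209)*(-16952) = ((-57 + 30) + 35209)*(-16952) = (-27 + 35209)*(-16952) = 35182*(-16952) = -596405264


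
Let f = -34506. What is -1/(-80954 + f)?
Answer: 1/115460 ≈ 8.6610e-6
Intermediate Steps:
-1/(-80954 + f) = -1/(-80954 - 34506) = -1/(-115460) = -1*(-1/115460) = 1/115460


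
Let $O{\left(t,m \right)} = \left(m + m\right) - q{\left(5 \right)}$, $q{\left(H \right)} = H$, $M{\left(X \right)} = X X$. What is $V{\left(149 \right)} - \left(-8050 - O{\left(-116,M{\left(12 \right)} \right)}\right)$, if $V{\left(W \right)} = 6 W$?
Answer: $9227$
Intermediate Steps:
$M{\left(X \right)} = X^{2}$
$O{\left(t,m \right)} = -5 + 2 m$ ($O{\left(t,m \right)} = \left(m + m\right) - 5 = 2 m - 5 = -5 + 2 m$)
$V{\left(149 \right)} - \left(-8050 - O{\left(-116,M{\left(12 \right)} \right)}\right) = 6 \cdot 149 - \left(-8050 - \left(-5 + 2 \cdot 12^{2}\right)\right) = 894 - \left(-8050 - \left(-5 + 2 \cdot 144\right)\right) = 894 - \left(-8050 - \left(-5 + 288\right)\right) = 894 - \left(-8050 - 283\right) = 894 - -8333 = 894 + 8333 = 9227$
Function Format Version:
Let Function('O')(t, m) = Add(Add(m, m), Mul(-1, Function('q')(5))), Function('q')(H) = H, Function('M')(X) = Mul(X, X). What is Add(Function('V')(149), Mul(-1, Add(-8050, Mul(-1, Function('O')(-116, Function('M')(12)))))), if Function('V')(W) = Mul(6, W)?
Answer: 9227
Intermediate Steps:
Function('M')(X) = Pow(X, 2)
Function('O')(t, m) = Add(-5, Mul(2, m)) (Function('O')(t, m) = Add(Add(m, m), Mul(-1, 5)) = Add(Mul(2, m), -5) = Add(-5, Mul(2, m)))
Add(Function('V')(149), Mul(-1, Add(-8050, Mul(-1, Function('O')(-116, Function('M')(12)))))) = Add(Mul(6, 149), Mul(-1, Add(-8050, Mul(-1, Add(-5, Mul(2, Pow(12, 2))))))) = Add(894, Mul(-1, Add(-8050, Mul(-1, Add(-5, Mul(2, 144)))))) = Add(894, Mul(-1, Add(-8050, Mul(-1, Add(-5, 288))))) = Add(894, Mul(-1, Add(-8050, Mul(-1, 283)))) = Add(894, Mul(-1, Add(-8050, -283))) = Add(894, Mul(-1, -8333)) = Add(894, 8333) = 9227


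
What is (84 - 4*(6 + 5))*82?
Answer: 3280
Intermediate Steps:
(84 - 4*(6 + 5))*82 = (84 - 4*11)*82 = (84 - 44)*82 = 40*82 = 3280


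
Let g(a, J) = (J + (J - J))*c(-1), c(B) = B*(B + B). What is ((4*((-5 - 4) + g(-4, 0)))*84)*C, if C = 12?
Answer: -36288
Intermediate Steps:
c(B) = 2*B² (c(B) = B*(2*B) = 2*B²)
g(a, J) = 2*J (g(a, J) = (J + (J - J))*(2*(-1)²) = (J + 0)*(2*1) = J*2 = 2*J)
((4*((-5 - 4) + g(-4, 0)))*84)*C = ((4*((-5 - 4) + 2*0))*84)*12 = ((4*(-9 + 0))*84)*12 = ((4*(-9))*84)*12 = -36*84*12 = -3024*12 = -36288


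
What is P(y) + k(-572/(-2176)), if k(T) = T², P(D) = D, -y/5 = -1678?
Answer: 2482923489/295936 ≈ 8390.1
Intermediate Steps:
y = 8390 (y = -5*(-1678) = 8390)
P(y) + k(-572/(-2176)) = 8390 + (-572/(-2176))² = 8390 + (-572*(-1/2176))² = 8390 + (143/544)² = 8390 + 20449/295936 = 2482923489/295936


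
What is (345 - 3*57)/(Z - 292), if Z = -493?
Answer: -174/785 ≈ -0.22166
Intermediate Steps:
(345 - 3*57)/(Z - 292) = (345 - 3*57)/(-493 - 292) = (345 - 171)/(-785) = 174*(-1/785) = -174/785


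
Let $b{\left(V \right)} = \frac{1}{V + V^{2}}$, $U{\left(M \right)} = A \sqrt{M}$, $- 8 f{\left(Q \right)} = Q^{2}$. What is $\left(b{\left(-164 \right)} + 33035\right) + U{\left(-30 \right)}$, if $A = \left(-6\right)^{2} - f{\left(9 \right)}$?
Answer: $\frac{883091621}{26732} + \frac{369 i \sqrt{30}}{8} \approx 33035.0 + 252.64 i$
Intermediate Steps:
$f{\left(Q \right)} = - \frac{Q^{2}}{8}$
$A = \frac{369}{8}$ ($A = \left(-6\right)^{2} - - \frac{9^{2}}{8} = 36 - \left(- \frac{1}{8}\right) 81 = 36 - - \frac{81}{8} = 36 + \frac{81}{8} = \frac{369}{8} \approx 46.125$)
$U{\left(M \right)} = \frac{369 \sqrt{M}}{8}$
$\left(b{\left(-164 \right)} + 33035\right) + U{\left(-30 \right)} = \left(\frac{1}{\left(-164\right) \left(1 - 164\right)} + 33035\right) + \frac{369 \sqrt{-30}}{8} = \left(- \frac{1}{164 \left(-163\right)} + 33035\right) + \frac{369 i \sqrt{30}}{8} = \left(\left(- \frac{1}{164}\right) \left(- \frac{1}{163}\right) + 33035\right) + \frac{369 i \sqrt{30}}{8} = \left(\frac{1}{26732} + 33035\right) + \frac{369 i \sqrt{30}}{8} = \frac{883091621}{26732} + \frac{369 i \sqrt{30}}{8}$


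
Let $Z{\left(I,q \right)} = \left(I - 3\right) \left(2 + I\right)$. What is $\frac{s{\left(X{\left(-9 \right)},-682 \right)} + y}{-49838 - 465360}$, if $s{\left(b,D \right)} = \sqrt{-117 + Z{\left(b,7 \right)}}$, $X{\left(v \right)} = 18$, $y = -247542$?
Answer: $\frac{123771}{257599} - \frac{\sqrt{183}}{515198} \approx 0.48045$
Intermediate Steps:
$Z{\left(I,q \right)} = \left(-3 + I\right) \left(2 + I\right)$
$s{\left(b,D \right)} = \sqrt{-123 + b^{2} - b}$ ($s{\left(b,D \right)} = \sqrt{-117 - \left(6 + b - b^{2}\right)} = \sqrt{-123 + b^{2} - b}$)
$\frac{s{\left(X{\left(-9 \right)},-682 \right)} + y}{-49838 - 465360} = \frac{\sqrt{-123 + 18^{2} - 18} - 247542}{-49838 - 465360} = \frac{\sqrt{-123 + 324 - 18} - 247542}{-515198} = \left(\sqrt{183} - 247542\right) \left(- \frac{1}{515198}\right) = \left(-247542 + \sqrt{183}\right) \left(- \frac{1}{515198}\right) = \frac{123771}{257599} - \frac{\sqrt{183}}{515198}$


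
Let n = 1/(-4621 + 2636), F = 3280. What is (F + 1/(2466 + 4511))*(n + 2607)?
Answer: 118425177411534/13849345 ≈ 8.5510e+6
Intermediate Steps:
n = -1/1985 (n = 1/(-1985) = -1/1985 ≈ -0.00050378)
(F + 1/(2466 + 4511))*(n + 2607) = (3280 + 1/(2466 + 4511))*(-1/1985 + 2607) = (3280 + 1/6977)*(5174894/1985) = (22884561/6977)*(5174894/1985) = 118425177411534/13849345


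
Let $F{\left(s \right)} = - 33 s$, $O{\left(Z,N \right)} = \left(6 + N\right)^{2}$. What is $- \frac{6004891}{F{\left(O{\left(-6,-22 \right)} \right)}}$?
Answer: $\frac{6004891}{8448} \approx 710.81$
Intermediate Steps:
$- \frac{6004891}{F{\left(O{\left(-6,-22 \right)} \right)}} = - \frac{6004891}{\left(-33\right) \left(6 - 22\right)^{2}} = - \frac{6004891}{\left(-33\right) \left(-16\right)^{2}} = - \frac{6004891}{\left(-33\right) 256} = - \frac{6004891}{-8448} = \left(-6004891\right) \left(- \frac{1}{8448}\right) = \frac{6004891}{8448}$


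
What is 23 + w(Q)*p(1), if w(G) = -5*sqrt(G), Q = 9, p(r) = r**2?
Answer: 8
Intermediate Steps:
23 + w(Q)*p(1) = 23 - 5*sqrt(9)*1**2 = 23 - 5*3*1 = 23 - 15*1 = 23 - 15 = 8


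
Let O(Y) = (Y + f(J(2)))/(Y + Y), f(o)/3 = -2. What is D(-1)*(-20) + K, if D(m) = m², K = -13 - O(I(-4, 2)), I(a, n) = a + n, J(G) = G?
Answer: -35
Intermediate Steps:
f(o) = -6 (f(o) = 3*(-2) = -6)
O(Y) = (-6 + Y)/(2*Y) (O(Y) = (Y - 6)/(Y + Y) = (-6 + Y)/((2*Y)) = (-6 + Y)*(1/(2*Y)) = (-6 + Y)/(2*Y))
K = -15 (K = -13 - (-6 + (-4 + 2))/(2*(-4 + 2)) = -13 - (-6 - 2)/(2*(-2)) = -13 - (-1)*(-8)/(2*2) = -13 - 1*2 = -13 - 2 = -15)
D(-1)*(-20) + K = (-1)²*(-20) - 15 = 1*(-20) - 15 = -20 - 15 = -35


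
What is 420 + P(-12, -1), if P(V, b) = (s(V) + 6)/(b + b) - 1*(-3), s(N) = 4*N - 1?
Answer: 889/2 ≈ 444.50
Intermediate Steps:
s(N) = -1 + 4*N
P(V, b) = 3 + (5 + 4*V)/(2*b) (P(V, b) = ((-1 + 4*V) + 6)/(b + b) - 1*(-3) = (5 + 4*V)/((2*b)) + 3 = (5 + 4*V)*(1/(2*b)) + 3 = (5 + 4*V)/(2*b) + 3 = 3 + (5 + 4*V)/(2*b))
420 + P(-12, -1) = 420 + (½)*(5 + 4*(-12) + 6*(-1))/(-1) = 420 + (½)*(-1)*(5 - 48 - 6) = 420 + (½)*(-1)*(-49) = 420 + 49/2 = 889/2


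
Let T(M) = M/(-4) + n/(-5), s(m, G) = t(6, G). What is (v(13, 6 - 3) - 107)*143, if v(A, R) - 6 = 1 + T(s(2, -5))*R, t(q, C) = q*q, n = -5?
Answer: -17732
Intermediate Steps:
t(q, C) = q²
s(m, G) = 36 (s(m, G) = 6² = 36)
T(M) = 1 - M/4 (T(M) = M/(-4) - 5/(-5) = M*(-¼) - 5*(-⅕) = -M/4 + 1 = 1 - M/4)
v(A, R) = 7 - 8*R (v(A, R) = 6 + (1 + (1 - ¼*36)*R) = 6 + (1 + (1 - 9)*R) = 6 + (1 - 8*R) = 7 - 8*R)
(v(13, 6 - 3) - 107)*143 = ((7 - 8*(6 - 3)) - 107)*143 = ((7 - 8*3) - 107)*143 = ((7 - 24) - 107)*143 = (-17 - 107)*143 = -124*143 = -17732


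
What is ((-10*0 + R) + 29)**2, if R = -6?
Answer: 529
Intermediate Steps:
((-10*0 + R) + 29)**2 = ((-10*0 - 6) + 29)**2 = ((0 - 6) + 29)**2 = (-6 + 29)**2 = 23**2 = 529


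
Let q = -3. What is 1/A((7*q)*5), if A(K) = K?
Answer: -1/105 ≈ -0.0095238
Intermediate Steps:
1/A((7*q)*5) = 1/((7*(-3))*5) = 1/(-21*5) = 1/(-105) = -1/105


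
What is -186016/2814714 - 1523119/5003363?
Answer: -2608924972387/7041517941591 ≈ -0.37051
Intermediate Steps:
-186016/2814714 - 1523119/5003363 = -186016*1/2814714 - 1523119*1/5003363 = -93008/1407357 - 1523119/5003363 = -2608924972387/7041517941591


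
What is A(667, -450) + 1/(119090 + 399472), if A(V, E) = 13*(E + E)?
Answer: -6067175399/518562 ≈ -11700.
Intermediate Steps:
A(V, E) = 26*E (A(V, E) = 13*(2*E) = 26*E)
A(667, -450) + 1/(119090 + 399472) = 26*(-450) + 1/(119090 + 399472) = -11700 + 1/518562 = -6067175399/518562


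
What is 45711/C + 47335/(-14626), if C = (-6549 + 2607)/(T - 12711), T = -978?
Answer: 84739403923/533849 ≈ 1.5873e+5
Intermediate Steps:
C = 146/507 (C = (-6549 + 2607)/(-978 - 12711) = -3942/(-13689) = -3942*(-1/13689) = 146/507 ≈ 0.28797)
45711/C + 47335/(-14626) = 45711/(146/507) + 47335/(-14626) = 45711*(507/146) + 47335*(-1/14626) = 23175477/146 - 47335/14626 = 84739403923/533849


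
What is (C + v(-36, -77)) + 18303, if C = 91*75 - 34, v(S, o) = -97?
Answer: 24997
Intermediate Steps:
C = 6791 (C = 6825 - 34 = 6791)
(C + v(-36, -77)) + 18303 = (6791 - 97) + 18303 = 6694 + 18303 = 24997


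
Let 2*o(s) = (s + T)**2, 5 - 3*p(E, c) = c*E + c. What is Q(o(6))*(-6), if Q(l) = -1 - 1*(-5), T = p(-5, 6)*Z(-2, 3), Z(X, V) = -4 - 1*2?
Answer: -24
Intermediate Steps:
Z(X, V) = -6 (Z(X, V) = -4 - 2 = -6)
p(E, c) = 5/3 - c/3 - E*c/3 (p(E, c) = 5/3 - (c*E + c)/3 = 5/3 - (E*c + c)/3 = 5/3 - (c + E*c)/3 = 5/3 + (-c/3 - E*c/3) = 5/3 - c/3 - E*c/3)
T = -58 (T = (5/3 - 1/3*6 - 1/3*(-5)*6)*(-6) = (5/3 - 2 + 10)*(-6) = (29/3)*(-6) = -58)
o(s) = (-58 + s)**2/2 (o(s) = (s - 58)**2/2 = (-58 + s)**2/2)
Q(l) = 4 (Q(l) = -1 + 5 = 4)
Q(o(6))*(-6) = 4*(-6) = -24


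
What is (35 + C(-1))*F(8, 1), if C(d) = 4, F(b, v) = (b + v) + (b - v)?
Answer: 624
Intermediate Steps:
F(b, v) = 2*b
(35 + C(-1))*F(8, 1) = (35 + 4)*(2*8) = 39*16 = 624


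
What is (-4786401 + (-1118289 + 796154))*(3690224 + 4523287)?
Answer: -41959016629896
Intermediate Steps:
(-4786401 + (-1118289 + 796154))*(3690224 + 4523287) = (-4786401 - 322135)*8213511 = -5108536*8213511 = -41959016629896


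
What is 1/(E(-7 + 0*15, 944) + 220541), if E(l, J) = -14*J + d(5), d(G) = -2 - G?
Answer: 1/207318 ≈ 4.8235e-6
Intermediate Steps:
E(l, J) = -7 - 14*J (E(l, J) = -14*J + (-2 - 1*5) = -14*J + (-2 - 5) = -14*J - 7 = -7 - 14*J)
1/(E(-7 + 0*15, 944) + 220541) = 1/((-7 - 14*944) + 220541) = 1/((-7 - 13216) + 220541) = 1/(-13223 + 220541) = 1/207318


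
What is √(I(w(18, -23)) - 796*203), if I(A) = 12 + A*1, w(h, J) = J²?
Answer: I*√161047 ≈ 401.31*I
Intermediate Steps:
I(A) = 12 + A
√(I(w(18, -23)) - 796*203) = √((12 + (-23)²) - 796*203) = √((12 + 529) - 161588) = √(541 - 161588) = √(-161047) = I*√161047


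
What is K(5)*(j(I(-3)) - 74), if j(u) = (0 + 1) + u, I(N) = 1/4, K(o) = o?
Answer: -1455/4 ≈ -363.75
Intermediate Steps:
I(N) = ¼
j(u) = 1 + u
K(5)*(j(I(-3)) - 74) = 5*((1 + ¼) - 74) = 5*(5/4 - 74) = 5*(-291/4) = -1455/4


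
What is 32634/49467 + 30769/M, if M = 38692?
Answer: 928241617/637992388 ≈ 1.4549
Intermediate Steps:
32634/49467 + 30769/M = 32634/49467 + 30769/38692 = 32634*(1/49467) + 30769*(1/38692) = 10878/16489 + 30769/38692 = 928241617/637992388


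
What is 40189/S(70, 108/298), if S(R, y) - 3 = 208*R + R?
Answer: 40189/14633 ≈ 2.7465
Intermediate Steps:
S(R, y) = 3 + 209*R (S(R, y) = 3 + (208*R + R) = 3 + 209*R)
40189/S(70, 108/298) = 40189/(3 + 209*70) = 40189/(3 + 14630) = 40189/14633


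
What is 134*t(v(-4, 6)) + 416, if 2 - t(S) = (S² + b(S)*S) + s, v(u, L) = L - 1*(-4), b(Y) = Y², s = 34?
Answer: -151272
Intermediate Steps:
v(u, L) = 4 + L (v(u, L) = L + 4 = 4 + L)
t(S) = -32 - S² - S³ (t(S) = 2 - ((S² + S²*S) + 34) = 2 - ((S² + S³) + 34) = 2 - (34 + S² + S³) = 2 + (-34 - S² - S³) = -32 - S² - S³)
134*t(v(-4, 6)) + 416 = 134*(-32 - (4 + 6)² - (4 + 6)³) + 416 = 134*(-32 - 1*10² - 1*10³) + 416 = 134*(-32 - 1*100 - 1*1000) + 416 = 134*(-32 - 100 - 1000) + 416 = 134*(-1132) + 416 = -151688 + 416 = -151272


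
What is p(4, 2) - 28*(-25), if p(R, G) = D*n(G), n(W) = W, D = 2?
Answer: 704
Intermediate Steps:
p(R, G) = 2*G
p(4, 2) - 28*(-25) = 2*2 - 28*(-25) = 4 + 700 = 704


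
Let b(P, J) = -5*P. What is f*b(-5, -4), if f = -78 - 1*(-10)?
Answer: -1700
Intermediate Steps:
f = -68 (f = -78 + 10 = -68)
f*b(-5, -4) = -(-340)*(-5) = -68*25 = -1700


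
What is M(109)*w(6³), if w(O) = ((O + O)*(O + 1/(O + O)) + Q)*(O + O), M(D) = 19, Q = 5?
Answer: 765954144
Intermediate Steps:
w(O) = 2*O*(5 + 2*O*(O + 1/(2*O))) (w(O) = ((O + O)*(O + 1/(O + O)) + 5)*(O + O) = ((2*O)*(O + 1/(2*O)) + 5)*(2*O) = (2*O*(O + 1/(2*O)) + 5)*(2*O) = (5 + 2*O*(O + 1/(2*O)))*(2*O) = 2*O*(5 + 2*O*(O + 1/(2*O))))
M(109)*w(6³) = 19*(4*6³*(3 + (6³)²)) = 19*(4*216*(3 + 216²)) = 19*(4*216*(3 + 46656)) = 19*(4*216*46659) = 19*40313376 = 765954144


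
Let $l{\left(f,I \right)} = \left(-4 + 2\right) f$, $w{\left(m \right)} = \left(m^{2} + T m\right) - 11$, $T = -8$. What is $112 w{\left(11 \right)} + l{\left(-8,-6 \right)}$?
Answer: $2480$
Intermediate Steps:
$w{\left(m \right)} = -11 + m^{2} - 8 m$ ($w{\left(m \right)} = \left(m^{2} - 8 m\right) - 11 = -11 + m^{2} - 8 m$)
$l{\left(f,I \right)} = - 2 f$
$112 w{\left(11 \right)} + l{\left(-8,-6 \right)} = 112 \left(-11 + 11^{2} - 88\right) - -16 = 112 \left(-11 + 121 - 88\right) + 16 = 112 \cdot 22 + 16 = 2464 + 16 = 2480$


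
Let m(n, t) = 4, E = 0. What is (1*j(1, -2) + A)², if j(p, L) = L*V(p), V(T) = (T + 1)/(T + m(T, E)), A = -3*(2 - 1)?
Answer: 361/25 ≈ 14.440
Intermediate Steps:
A = -3 (A = -3*1 = -3)
V(T) = (1 + T)/(4 + T) (V(T) = (T + 1)/(T + 4) = (1 + T)/(4 + T))
j(p, L) = L*(1 + p)/(4 + p) (j(p, L) = L*((1 + p)/(4 + p)) = L*(1 + p)/(4 + p))
(1*j(1, -2) + A)² = (1*(-2*(1 + 1)/(4 + 1)) - 3)² = (1*(-2*2/5) - 3)² = (1*(-2*⅕*2) - 3)² = (1*(-⅘) - 3)² = (-⅘ - 3)² = (-19/5)² = 361/25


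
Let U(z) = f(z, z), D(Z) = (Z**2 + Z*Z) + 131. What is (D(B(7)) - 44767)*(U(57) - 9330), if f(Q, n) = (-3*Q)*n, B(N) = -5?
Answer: 850567122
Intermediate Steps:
f(Q, n) = -3*Q*n
D(Z) = 131 + 2*Z**2 (D(Z) = (Z**2 + Z**2) + 131 = 2*Z**2 + 131 = 131 + 2*Z**2)
U(z) = -3*z**2 (U(z) = -3*z*z = -3*z**2)
(D(B(7)) - 44767)*(U(57) - 9330) = ((131 + 2*(-5)**2) - 44767)*(-3*57**2 - 9330) = ((131 + 2*25) - 44767)*(-3*3249 - 9330) = ((131 + 50) - 44767)*(-9747 - 9330) = (181 - 44767)*(-19077) = -44586*(-19077) = 850567122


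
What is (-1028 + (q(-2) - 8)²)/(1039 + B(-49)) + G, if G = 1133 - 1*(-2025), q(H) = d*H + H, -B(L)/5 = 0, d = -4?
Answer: 3280138/1039 ≈ 3157.0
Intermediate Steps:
B(L) = 0 (B(L) = -5*0 = 0)
q(H) = -3*H (q(H) = -4*H + H = -3*H)
G = 3158 (G = 1133 + 2025 = 3158)
(-1028 + (q(-2) - 8)²)/(1039 + B(-49)) + G = (-1028 + (-3*(-2) - 8)²)/(1039 + 0) + 3158 = (-1028 + (6 - 8)²)/1039 + 3158 = (-1028 + (-2)²)*(1/1039) + 3158 = (-1028 + 4)*(1/1039) + 3158 = -1024*1/1039 + 3158 = -1024/1039 + 3158 = 3280138/1039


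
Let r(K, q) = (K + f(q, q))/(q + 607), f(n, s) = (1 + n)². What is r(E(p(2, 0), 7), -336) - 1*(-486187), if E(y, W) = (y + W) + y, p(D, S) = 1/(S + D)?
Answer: 131868910/271 ≈ 4.8660e+5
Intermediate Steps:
p(D, S) = 1/(D + S)
E(y, W) = W + 2*y (E(y, W) = (W + y) + y = W + 2*y)
r(K, q) = (K + (1 + q)²)/(607 + q) (r(K, q) = (K + (1 + q)²)/(q + 607) = (K + (1 + q)²)/(607 + q))
r(E(p(2, 0), 7), -336) - 1*(-486187) = ((7 + 2/(2 + 0)) + (1 - 336)²)/(607 - 336) - 1*(-486187) = ((7 + 2/2) + (-335)²)/271 + 486187 = ((7 + 2*(½)) + 112225)/271 + 486187 = ((7 + 1) + 112225)/271 + 486187 = (8 + 112225)/271 + 486187 = (1/271)*112233 + 486187 = 112233/271 + 486187 = 131868910/271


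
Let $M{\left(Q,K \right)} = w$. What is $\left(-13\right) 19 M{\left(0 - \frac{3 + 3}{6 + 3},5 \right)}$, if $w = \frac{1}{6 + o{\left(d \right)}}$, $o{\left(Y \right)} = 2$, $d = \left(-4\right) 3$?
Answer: $- \frac{247}{8} \approx -30.875$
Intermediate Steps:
$d = -12$
$w = \frac{1}{8}$ ($w = \frac{1}{6 + 2} = \frac{1}{8} \approx 0.125$)
$M{\left(Q,K \right)} = \frac{1}{8}$
$\left(-13\right) 19 M{\left(0 - \frac{3 + 3}{6 + 3},5 \right)} = \left(-13\right) 19 \cdot \frac{1}{8} = \left(-247\right) \frac{1}{8} = - \frac{247}{8}$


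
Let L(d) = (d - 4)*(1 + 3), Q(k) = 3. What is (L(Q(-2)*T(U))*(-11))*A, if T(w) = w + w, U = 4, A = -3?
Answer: 2640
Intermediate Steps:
T(w) = 2*w
L(d) = -16 + 4*d (L(d) = (-4 + d)*4 = -16 + 4*d)
(L(Q(-2)*T(U))*(-11))*A = ((-16 + 4*(3*(2*4)))*(-11))*(-3) = ((-16 + 4*(3*8))*(-11))*(-3) = ((-16 + 4*24)*(-11))*(-3) = ((-16 + 96)*(-11))*(-3) = (80*(-11))*(-3) = -880*(-3) = 2640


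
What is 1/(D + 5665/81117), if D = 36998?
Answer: 81117/3001172431 ≈ 2.7028e-5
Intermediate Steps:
1/(D + 5665/81117) = 1/(36998 + 5665/81117) = 1/(3001172431/81117) = 81117/3001172431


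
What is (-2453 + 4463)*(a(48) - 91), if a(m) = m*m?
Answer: 4448130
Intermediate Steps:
a(m) = m²
(-2453 + 4463)*(a(48) - 91) = (-2453 + 4463)*(48² - 91) = 2010*(2304 - 91) = 2010*2213 = 4448130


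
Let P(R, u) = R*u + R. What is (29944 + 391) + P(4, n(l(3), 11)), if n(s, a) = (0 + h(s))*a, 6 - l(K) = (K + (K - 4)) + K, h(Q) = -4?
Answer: 30163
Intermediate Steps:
l(K) = 10 - 3*K (l(K) = 6 - ((K + (K - 4)) + K) = 6 - ((K + (-4 + K)) + K) = 6 - ((-4 + 2*K) + K) = 6 - (-4 + 3*K) = 6 + (4 - 3*K) = 10 - 3*K)
n(s, a) = -4*a (n(s, a) = (0 - 4)*a = -4*a)
P(R, u) = R + R*u
(29944 + 391) + P(4, n(l(3), 11)) = (29944 + 391) + 4*(1 - 4*11) = 30335 + 4*(1 - 44) = 30335 + 4*(-43) = 30335 - 172 = 30163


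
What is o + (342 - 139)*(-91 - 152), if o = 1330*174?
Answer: 182091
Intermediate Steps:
o = 231420
o + (342 - 139)*(-91 - 152) = 231420 + (342 - 139)*(-91 - 152) = 231420 + 203*(-243) = 231420 - 49329 = 182091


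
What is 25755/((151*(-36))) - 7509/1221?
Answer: -8029531/737484 ≈ -10.888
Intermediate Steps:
25755/((151*(-36))) - 7509/1221 = 25755/(-5436) - 7509*1/1221 = 25755*(-1/5436) - 2503/407 = -8585/1812 - 2503/407 = -8029531/737484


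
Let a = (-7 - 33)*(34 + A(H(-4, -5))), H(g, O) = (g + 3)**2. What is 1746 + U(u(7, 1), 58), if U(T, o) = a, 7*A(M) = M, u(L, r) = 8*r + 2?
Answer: 2662/7 ≈ 380.29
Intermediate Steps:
u(L, r) = 2 + 8*r
H(g, O) = (3 + g)**2
A(M) = M/7
a = -9560/7 (a = (-7 - 33)*(34 + (3 - 4)**2/7) = -40*(34 + (1/7)*(-1)**2) = -40*(34 + (1/7)*1) = -40*(34 + 1/7) = -40*239/7 = -9560/7 ≈ -1365.7)
U(T, o) = -9560/7
1746 + U(u(7, 1), 58) = 1746 - 9560/7 = 2662/7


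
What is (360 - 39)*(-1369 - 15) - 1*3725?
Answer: -447989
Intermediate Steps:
(360 - 39)*(-1369 - 15) - 1*3725 = 321*(-1384) - 3725 = -444264 - 3725 = -447989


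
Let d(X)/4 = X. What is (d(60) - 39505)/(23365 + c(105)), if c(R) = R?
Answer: -7853/4694 ≈ -1.6730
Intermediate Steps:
d(X) = 4*X
(d(60) - 39505)/(23365 + c(105)) = (4*60 - 39505)/(23365 + 105) = (240 - 39505)/23470 = -39265*1/23470 = -7853/4694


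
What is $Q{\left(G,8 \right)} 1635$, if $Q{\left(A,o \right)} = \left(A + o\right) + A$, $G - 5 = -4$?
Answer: $16350$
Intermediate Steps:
$G = 1$ ($G = 5 - 4 = 1$)
$Q{\left(A,o \right)} = o + 2 A$
$Q{\left(G,8 \right)} 1635 = \left(8 + 2 \cdot 1\right) 1635 = \left(8 + 2\right) 1635 = 10 \cdot 1635 = 16350$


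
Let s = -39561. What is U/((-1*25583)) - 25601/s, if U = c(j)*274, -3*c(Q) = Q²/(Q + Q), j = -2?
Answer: 651337145/1012089063 ≈ 0.64356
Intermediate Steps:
c(Q) = -Q/6 (c(Q) = -Q²/(3*(Q + Q)) = -Q²/(3*(2*Q)) = -1/(2*Q)*Q²/3 = -Q/6)
U = 274/3 (U = -⅙*(-2)*274 = (⅓)*274 = 274/3 ≈ 91.333)
U/((-1*25583)) - 25601/s = 274/(3*((-1*25583))) - 25601/(-39561) = (274/3)/(-25583) - 25601*(-1/39561) = (274/3)*(-1/25583) + 25601/39561 = -274/76749 + 25601/39561 = 651337145/1012089063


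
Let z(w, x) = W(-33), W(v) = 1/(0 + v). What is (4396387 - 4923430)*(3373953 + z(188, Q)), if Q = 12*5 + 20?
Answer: -1778218295008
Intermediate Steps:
W(v) = 1/v
Q = 80 (Q = 60 + 20 = 80)
z(w, x) = -1/33 (z(w, x) = 1/(-33) = -1/33)
(4396387 - 4923430)*(3373953 + z(188, Q)) = (4396387 - 4923430)*(3373953 - 1/33) = -527043*111340448/33 = -1778218295008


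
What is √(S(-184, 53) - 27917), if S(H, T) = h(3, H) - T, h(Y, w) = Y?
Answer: I*√27967 ≈ 167.23*I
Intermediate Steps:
S(H, T) = 3 - T
√(S(-184, 53) - 27917) = √((3 - 1*53) - 27917) = √((3 - 53) - 27917) = √(-50 - 27917) = √(-27967) = I*√27967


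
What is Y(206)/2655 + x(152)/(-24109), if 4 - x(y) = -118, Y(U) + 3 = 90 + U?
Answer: 6740027/64009395 ≈ 0.10530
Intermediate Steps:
Y(U) = 87 + U (Y(U) = -3 + (90 + U) = 87 + U)
x(y) = 122 (x(y) = 4 - 1*(-118) = 4 + 118 = 122)
Y(206)/2655 + x(152)/(-24109) = (87 + 206)/2655 + 122/(-24109) = 293*(1/2655) + 122*(-1/24109) = 293/2655 - 122/24109 = 6740027/64009395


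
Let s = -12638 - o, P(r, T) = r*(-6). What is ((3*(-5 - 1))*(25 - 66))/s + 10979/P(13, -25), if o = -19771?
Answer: -78255643/556374 ≈ -140.65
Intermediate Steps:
P(r, T) = -6*r
s = 7133 (s = -12638 - 1*(-19771) = -12638 + 19771 = 7133)
((3*(-5 - 1))*(25 - 66))/s + 10979/P(13, -25) = ((3*(-5 - 1))*(25 - 66))/7133 + 10979/((-6*13)) = ((3*(-6))*(-41))*(1/7133) + 10979/(-78) = -18*(-41)*(1/7133) + 10979*(-1/78) = 738*(1/7133) - 10979/78 = 738/7133 - 10979/78 = -78255643/556374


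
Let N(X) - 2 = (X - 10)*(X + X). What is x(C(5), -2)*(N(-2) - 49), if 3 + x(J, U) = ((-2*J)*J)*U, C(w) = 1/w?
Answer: -71/25 ≈ -2.8400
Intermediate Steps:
N(X) = 2 + 2*X*(-10 + X) (N(X) = 2 + (X - 10)*(X + X) = 2 + (-10 + X)*(2*X) = 2 + 2*X*(-10 + X))
x(J, U) = -3 - 2*U*J² (x(J, U) = -3 + ((-2*J)*J)*U = -3 + (-2*J²)*U = -3 - 2*U*J²)
x(C(5), -2)*(N(-2) - 49) = (-3 - 2*(-2)*(1/5)²)*((2 - 20*(-2) + 2*(-2)²) - 49) = (-3 - 2*(-2)*(⅕)²)*((2 + 40 + 2*4) - 49) = (-3 - 2*(-2)*1/25)*((2 + 40 + 8) - 49) = (-3 + 4/25)*(50 - 49) = -71/25*1 = -71/25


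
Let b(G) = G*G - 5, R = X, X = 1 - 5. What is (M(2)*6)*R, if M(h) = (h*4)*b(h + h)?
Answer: -2112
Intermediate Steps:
X = -4
R = -4
b(G) = -5 + G**2 (b(G) = G**2 - 5 = -5 + G**2)
M(h) = 4*h*(-5 + 4*h**2) (M(h) = (h*4)*(-5 + (h + h)**2) = (4*h)*(-5 + (2*h)**2) = (4*h)*(-5 + 4*h**2) = 4*h*(-5 + 4*h**2))
(M(2)*6)*R = ((-20*2 + 16*2**3)*6)*(-4) = ((-40 + 16*8)*6)*(-4) = ((-40 + 128)*6)*(-4) = (88*6)*(-4) = 528*(-4) = -2112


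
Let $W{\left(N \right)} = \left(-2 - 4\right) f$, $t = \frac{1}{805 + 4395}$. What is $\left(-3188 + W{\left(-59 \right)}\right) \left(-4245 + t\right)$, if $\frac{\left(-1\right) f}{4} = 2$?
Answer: $\frac{3465617843}{260} \approx 1.3329 \cdot 10^{7}$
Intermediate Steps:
$f = -8$ ($f = \left(-4\right) 2 = -8$)
$t = \frac{1}{5200} \approx 0.00019231$
$W{\left(N \right)} = 48$ ($W{\left(N \right)} = \left(-2 - 4\right) \left(-8\right) = \left(-6\right) \left(-8\right) = 48$)
$\left(-3188 + W{\left(-59 \right)}\right) \left(-4245 + t\right) = \left(-3188 + 48\right) \left(-4245 + \frac{1}{5200}\right) = \left(-3140\right) \left(- \frac{22073999}{5200}\right) = \frac{3465617843}{260}$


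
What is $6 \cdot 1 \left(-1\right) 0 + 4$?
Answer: $4$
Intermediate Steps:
$6 \cdot 1 \left(-1\right) 0 + 4 = 6 \left(\left(-1\right) 0\right) + 4 = 6 \cdot 0 + 4 = 0 + 4 = 4$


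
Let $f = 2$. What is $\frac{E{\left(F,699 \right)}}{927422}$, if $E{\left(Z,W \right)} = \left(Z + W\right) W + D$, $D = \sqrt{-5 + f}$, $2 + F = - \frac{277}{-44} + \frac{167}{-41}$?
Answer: $\frac{881716503}{1673069288} + \frac{i \sqrt{3}}{927422} \approx 0.52701 + 1.8676 \cdot 10^{-6} i$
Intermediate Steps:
$F = \frac{401}{1804}$ ($F = -2 + \left(- \frac{277}{-44} + \frac{167}{-41}\right) = -2 + \left(\left(-277\right) \left(- \frac{1}{44}\right) + 167 \left(- \frac{1}{41}\right)\right) = -2 + \left(\frac{277}{44} - \frac{167}{41}\right) = -2 + \frac{4009}{1804} = \frac{401}{1804} \approx 0.22228$)
$D = i \sqrt{3}$ ($D = \sqrt{-5 + 2} = \sqrt{-3} = i \sqrt{3} \approx 1.732 i$)
$E{\left(Z,W \right)} = i \sqrt{3} + W \left(W + Z\right)$ ($E{\left(Z,W \right)} = \left(Z + W\right) W + i \sqrt{3} = \left(W + Z\right) W + i \sqrt{3} = W \left(W + Z\right) + i \sqrt{3} = i \sqrt{3} + W \left(W + Z\right)$)
$\frac{E{\left(F,699 \right)}}{927422} = \frac{699^{2} + i \sqrt{3} + 699 \cdot \frac{401}{1804}}{927422} = \left(488601 + i \sqrt{3} + \frac{280299}{1804}\right) \frac{1}{927422} = \left(\frac{881716503}{1804} + i \sqrt{3}\right) \frac{1}{927422} = \frac{881716503}{1673069288} + \frac{i \sqrt{3}}{927422}$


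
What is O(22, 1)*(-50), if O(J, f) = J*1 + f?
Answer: -1150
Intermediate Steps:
O(J, f) = J + f
O(22, 1)*(-50) = (22 + 1)*(-50) = 23*(-50) = -1150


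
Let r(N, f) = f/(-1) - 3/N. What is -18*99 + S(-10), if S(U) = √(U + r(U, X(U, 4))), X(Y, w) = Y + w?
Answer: -1782 + I*√370/10 ≈ -1782.0 + 1.9235*I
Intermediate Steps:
r(N, f) = -f - 3/N (r(N, f) = f*(-1) - 3/N = -f - 3/N)
S(U) = √(-4 - 3/U) (S(U) = √(U + (-(U + 4) - 3/U)) = √(U + (-(4 + U) - 3/U)) = √(U + ((-4 - U) - 3/U)) = √(U + (-4 - U - 3/U)) = √(-4 - 3/U))
-18*99 + S(-10) = -18*99 + √(-4 - 3/(-10)) = -1782 + √(-4 - 3*(-⅒)) = -1782 + √(-4 + 3/10) = -1782 + √(-37/10) = -1782 + I*√370/10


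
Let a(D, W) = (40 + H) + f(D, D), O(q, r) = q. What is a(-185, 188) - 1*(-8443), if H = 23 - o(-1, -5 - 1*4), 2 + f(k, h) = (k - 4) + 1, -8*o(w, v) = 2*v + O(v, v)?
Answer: 66501/8 ≈ 8312.6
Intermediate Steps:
o(w, v) = -3*v/8 (o(w, v) = -(2*v + v)/8 = -3*v/8)
f(k, h) = -5 + k (f(k, h) = -2 + ((k - 4) + 1) = -2 + ((-4 + k) + 1) = -2 + (-3 + k) = -5 + k)
H = 157/8 (H = 23 - (-3)*(-5 - 1*4)/8 = 23 - (-3)*(-5 - 4)/8 = 23 - (-3)*(-9)/8 = 23 - 1*27/8 = 23 - 27/8 = 157/8 ≈ 19.625)
a(D, W) = 437/8 + D (a(D, W) = (40 + 157/8) + (-5 + D) = 477/8 + (-5 + D) = 437/8 + D)
a(-185, 188) - 1*(-8443) = (437/8 - 185) - 1*(-8443) = -1043/8 + 8443 = 66501/8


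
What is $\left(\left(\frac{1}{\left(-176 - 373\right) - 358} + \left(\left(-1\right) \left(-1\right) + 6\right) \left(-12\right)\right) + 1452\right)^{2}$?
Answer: $\frac{1539522600625}{822649} \approx 1.8714 \cdot 10^{6}$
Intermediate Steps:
$\left(\left(\frac{1}{\left(-176 - 373\right) - 358} + \left(\left(-1\right) \left(-1\right) + 6\right) \left(-12\right)\right) + 1452\right)^{2} = \left(\left(\frac{1}{\left(-176 - 373\right) - 358} + \left(1 + 6\right) \left(-12\right)\right) + 1452\right)^{2} = \left(\left(\frac{1}{-549 - 358} + 7 \left(-12\right)\right) + 1452\right)^{2} = \left(\left(\frac{1}{-907} - 84\right) + 1452\right)^{2} = \left(\left(- \frac{1}{907} - 84\right) + 1452\right)^{2} = \left(- \frac{76189}{907} + 1452\right)^{2} = \left(\frac{1240775}{907}\right)^{2} = \frac{1539522600625}{822649}$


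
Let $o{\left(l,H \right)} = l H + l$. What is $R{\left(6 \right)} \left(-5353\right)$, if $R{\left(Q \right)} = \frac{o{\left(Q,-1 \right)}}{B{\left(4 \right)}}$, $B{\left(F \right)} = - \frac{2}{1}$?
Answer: $0$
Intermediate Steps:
$o{\left(l,H \right)} = l + H l$ ($o{\left(l,H \right)} = H l + l = l + H l$)
$B{\left(F \right)} = -2$ ($B{\left(F \right)} = \left(-2\right) 1 = -2$)
$R{\left(Q \right)} = 0$ ($R{\left(Q \right)} = \frac{Q \left(1 - 1\right)}{-2} = Q 0 \left(- \frac{1}{2}\right) = 0 \left(- \frac{1}{2}\right) = 0$)
$R{\left(6 \right)} \left(-5353\right) = 0 \left(-5353\right) = 0$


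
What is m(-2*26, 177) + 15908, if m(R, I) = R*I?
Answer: 6704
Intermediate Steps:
m(R, I) = I*R
m(-2*26, 177) + 15908 = 177*(-2*26) + 15908 = 177*(-52) + 15908 = -9204 + 15908 = 6704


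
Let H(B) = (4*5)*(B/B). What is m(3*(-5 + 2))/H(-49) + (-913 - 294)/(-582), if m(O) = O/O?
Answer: 12361/5820 ≈ 2.1239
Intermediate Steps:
H(B) = 20 (H(B) = 20*1 = 20)
m(O) = 1
m(3*(-5 + 2))/H(-49) + (-913 - 294)/(-582) = 1/20 + (-913 - 294)/(-582) = 1*(1/20) - 1207*(-1/582) = 1/20 + 1207/582 = 12361/5820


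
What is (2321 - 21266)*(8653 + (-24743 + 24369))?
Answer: -156845655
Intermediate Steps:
(2321 - 21266)*(8653 + (-24743 + 24369)) = -18945*(8653 - 374) = -18945*8279 = -156845655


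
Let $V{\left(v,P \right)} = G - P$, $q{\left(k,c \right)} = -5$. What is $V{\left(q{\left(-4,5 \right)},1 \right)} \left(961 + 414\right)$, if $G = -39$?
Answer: $-55000$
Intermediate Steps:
$V{\left(v,P \right)} = -39 - P$
$V{\left(q{\left(-4,5 \right)},1 \right)} \left(961 + 414\right) = \left(-39 - 1\right) \left(961 + 414\right) = \left(-39 - 1\right) 1375 = \left(-40\right) 1375 = -55000$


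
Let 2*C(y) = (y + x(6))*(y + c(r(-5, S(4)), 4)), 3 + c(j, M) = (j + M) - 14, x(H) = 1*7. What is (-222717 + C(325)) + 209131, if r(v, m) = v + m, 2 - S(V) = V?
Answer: 37044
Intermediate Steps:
S(V) = 2 - V
x(H) = 7
r(v, m) = m + v
c(j, M) = -17 + M + j (c(j, M) = -3 + ((j + M) - 14) = -3 + ((M + j) - 14) = -3 + (-14 + M + j) = -17 + M + j)
C(y) = (-20 + y)*(7 + y)/2 (C(y) = ((y + 7)*(y + (-17 + 4 + ((2 - 1*4) - 5))))/2 = ((7 + y)*(y + (-17 + 4 + ((2 - 4) - 5))))/2 = ((7 + y)*(y + (-17 + 4 + (-2 - 5))))/2 = ((7 + y)*(y + (-17 + 4 - 7)))/2 = ((7 + y)*(y - 20))/2 = ((7 + y)*(-20 + y))/2 = ((-20 + y)*(7 + y))/2 = (-20 + y)*(7 + y)/2)
(-222717 + C(325)) + 209131 = (-222717 + (-70 + (½)*325² - 13/2*325)) + 209131 = (-222717 + (-70 + (½)*105625 - 4225/2)) + 209131 = (-222717 + (-70 + 105625/2 - 4225/2)) + 209131 = (-222717 + 50630) + 209131 = -172087 + 209131 = 37044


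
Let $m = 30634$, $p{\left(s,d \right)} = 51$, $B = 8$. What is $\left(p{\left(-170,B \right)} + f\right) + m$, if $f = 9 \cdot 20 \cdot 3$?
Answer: $31225$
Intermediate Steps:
$f = 540$ ($f = 180 \cdot 3 = 540$)
$\left(p{\left(-170,B \right)} + f\right) + m = \left(51 + 540\right) + 30634 = 591 + 30634 = 31225$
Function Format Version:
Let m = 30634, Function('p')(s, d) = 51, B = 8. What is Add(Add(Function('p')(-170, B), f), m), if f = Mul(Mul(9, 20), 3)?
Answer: 31225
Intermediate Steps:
f = 540 (f = Mul(180, 3) = 540)
Add(Add(Function('p')(-170, B), f), m) = Add(Add(51, 540), 30634) = Add(591, 30634) = 31225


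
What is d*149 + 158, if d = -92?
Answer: -13550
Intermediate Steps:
d*149 + 158 = -92*149 + 158 = -13708 + 158 = -13550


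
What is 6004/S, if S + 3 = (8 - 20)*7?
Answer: -6004/87 ≈ -69.011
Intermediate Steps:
S = -87 (S = -3 + (8 - 20)*7 = -3 - 12*7 = -3 - 84 = -87)
6004/S = 6004/(-87) = 6004*(-1/87) = -6004/87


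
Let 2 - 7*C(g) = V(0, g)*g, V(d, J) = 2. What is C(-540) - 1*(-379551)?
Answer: 2657939/7 ≈ 3.7971e+5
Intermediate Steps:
C(g) = 2/7 - 2*g/7
C(-540) - 1*(-379551) = (2/7 - 2/7*(-540)) - 1*(-379551) = (2/7 + 1080/7) + 379551 = 1082/7 + 379551 = 2657939/7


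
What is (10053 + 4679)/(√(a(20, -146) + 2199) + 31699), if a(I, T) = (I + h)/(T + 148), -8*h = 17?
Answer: 7471834688/16077190289 - 58928*√35327/16077190289 ≈ 0.46406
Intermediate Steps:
h = -17/8 (h = -⅛*17 = -17/8 ≈ -2.1250)
a(I, T) = (-17/8 + I)/(148 + T) (a(I, T) = (I - 17/8)/(T + 148) = (-17/8 + I)/(148 + T))
(10053 + 4679)/(√(a(20, -146) + 2199) + 31699) = (10053 + 4679)/(√((-17/8 + 20)/(148 - 146) + 2199) + 31699) = 14732/(√((143/8)/2 + 2199) + 31699) = 14732/(√((½)*(143/8) + 2199) + 31699) = 14732/(√(143/16 + 2199) + 31699) = 14732/(√(35327/16) + 31699) = 14732/(√35327/4 + 31699) = 14732/(31699 + √35327/4)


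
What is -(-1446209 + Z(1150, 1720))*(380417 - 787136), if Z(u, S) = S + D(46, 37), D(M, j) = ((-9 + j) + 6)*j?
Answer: -586989469089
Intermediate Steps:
D(M, j) = j*(-3 + j) (D(M, j) = (-3 + j)*j = j*(-3 + j))
Z(u, S) = 1258 + S (Z(u, S) = S + 37*(-3 + 37) = S + 37*34 = S + 1258 = 1258 + S)
-(-1446209 + Z(1150, 1720))*(380417 - 787136) = -(-1446209 + (1258 + 1720))*(380417 - 787136) = -(-1446209 + 2978)*(-406719) = -(-1443231)*(-406719) = -1*586989469089 = -586989469089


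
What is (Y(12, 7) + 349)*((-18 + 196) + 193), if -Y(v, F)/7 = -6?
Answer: 145061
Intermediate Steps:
Y(v, F) = 42 (Y(v, F) = -7*(-6) = 42)
(Y(12, 7) + 349)*((-18 + 196) + 193) = (42 + 349)*((-18 + 196) + 193) = 391*(178 + 193) = 391*371 = 145061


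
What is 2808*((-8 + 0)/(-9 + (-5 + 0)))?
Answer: 11232/7 ≈ 1604.6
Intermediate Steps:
2808*((-8 + 0)/(-9 + (-5 + 0))) = 2808*(-8/(-9 - 5)) = 2808*(-8/(-14)) = 2808*(-8*(-1/14)) = 2808*(4/7) = 11232/7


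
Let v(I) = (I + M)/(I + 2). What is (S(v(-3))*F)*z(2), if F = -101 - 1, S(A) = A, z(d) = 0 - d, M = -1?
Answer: 816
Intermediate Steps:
v(I) = (-1 + I)/(2 + I) (v(I) = (I - 1)/(I + 2) = (-1 + I)/(2 + I))
z(d) = -d
F = -102
(S(v(-3))*F)*z(2) = (((-1 - 3)/(2 - 3))*(-102))*(-1*2) = ((-4/(-1))*(-102))*(-2) = (-1*(-4)*(-102))*(-2) = (4*(-102))*(-2) = -408*(-2) = 816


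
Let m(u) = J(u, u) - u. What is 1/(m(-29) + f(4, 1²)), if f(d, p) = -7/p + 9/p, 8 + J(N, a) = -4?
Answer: 1/19 ≈ 0.052632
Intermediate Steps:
J(N, a) = -12 (J(N, a) = -8 - 4 = -12)
f(d, p) = 2/p
m(u) = -12 - u
1/(m(-29) + f(4, 1²)) = 1/((-12 - 1*(-29)) + 2/(1²)) = 1/((-12 + 29) + 2/1) = 1/(17 + 2*1) = 1/(17 + 2) = 1/19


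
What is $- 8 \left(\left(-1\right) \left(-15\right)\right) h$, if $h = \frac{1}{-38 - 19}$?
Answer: $\frac{40}{19} \approx 2.1053$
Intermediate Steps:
$h = - \frac{1}{57}$ ($h = \frac{1}{-57} = - \frac{1}{57} \approx -0.017544$)
$- 8 \left(\left(-1\right) \left(-15\right)\right) h = - 8 \left(\left(-1\right) \left(-15\right)\right) \left(- \frac{1}{57}\right) = \left(-8\right) 15 \left(- \frac{1}{57}\right) = \left(-120\right) \left(- \frac{1}{57}\right) = \frac{40}{19}$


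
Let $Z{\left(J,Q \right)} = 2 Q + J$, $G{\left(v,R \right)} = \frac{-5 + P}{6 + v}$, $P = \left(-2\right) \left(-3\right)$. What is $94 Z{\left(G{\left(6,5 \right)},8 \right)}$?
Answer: $\frac{9071}{6} \approx 1511.8$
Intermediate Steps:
$P = 6$
$G{\left(v,R \right)} = \frac{1}{6 + v}$ ($G{\left(v,R \right)} = \frac{-5 + 6}{6 + v} = 1 \frac{1}{6 + v} = \frac{1}{6 + v}$)
$Z{\left(J,Q \right)} = J + 2 Q$
$94 Z{\left(G{\left(6,5 \right)},8 \right)} = 94 \left(\frac{1}{6 + 6} + 2 \cdot 8\right) = 94 \left(\frac{1}{12} + 16\right) = 94 \cdot \frac{193}{12} = \frac{9071}{6}$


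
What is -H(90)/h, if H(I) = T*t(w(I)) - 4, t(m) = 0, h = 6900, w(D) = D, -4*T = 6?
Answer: 1/1725 ≈ 0.00057971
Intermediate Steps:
T = -3/2 (T = -¼*6 = -3/2 ≈ -1.5000)
H(I) = -4 (H(I) = -3/2*0 - 4 = 0 - 4 = -4)
-H(90)/h = -(-4)/6900 = -1*(-1/1725) = 1/1725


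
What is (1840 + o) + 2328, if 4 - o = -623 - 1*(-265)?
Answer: 4530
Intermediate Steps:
o = 362 (o = 4 - (-623 - 1*(-265)) = 4 - (-623 + 265) = 4 - 1*(-358) = 4 + 358 = 362)
(1840 + o) + 2328 = (1840 + 362) + 2328 = 2202 + 2328 = 4530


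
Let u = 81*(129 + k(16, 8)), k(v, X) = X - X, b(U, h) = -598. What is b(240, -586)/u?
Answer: -598/10449 ≈ -0.057230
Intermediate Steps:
k(v, X) = 0
u = 10449 (u = 81*(129 + 0) = 81*129 = 10449)
b(240, -586)/u = -598/10449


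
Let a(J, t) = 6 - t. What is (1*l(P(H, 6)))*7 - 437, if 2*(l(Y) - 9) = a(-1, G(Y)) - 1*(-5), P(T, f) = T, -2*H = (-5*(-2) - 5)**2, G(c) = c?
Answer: -1167/4 ≈ -291.75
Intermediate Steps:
H = -25/2 (H = -(-5*(-2) - 5)**2/2 = -(10 - 5)**2/2 = -1/2*5**2 = -1/2*25 = -25/2 ≈ -12.500)
l(Y) = 29/2 - Y/2 (l(Y) = 9 + ((6 - Y) - 1*(-5))/2 = 9 + ((6 - Y) + 5)/2 = 9 + (11 - Y)/2 = 9 + (11/2 - Y/2) = 29/2 - Y/2)
(1*l(P(H, 6)))*7 - 437 = (1*(29/2 - 1/2*(-25/2)))*7 - 437 = (1*(29/2 + 25/4))*7 - 437 = (1*(83/4))*7 - 437 = (83/4)*7 - 437 = 581/4 - 437 = -1167/4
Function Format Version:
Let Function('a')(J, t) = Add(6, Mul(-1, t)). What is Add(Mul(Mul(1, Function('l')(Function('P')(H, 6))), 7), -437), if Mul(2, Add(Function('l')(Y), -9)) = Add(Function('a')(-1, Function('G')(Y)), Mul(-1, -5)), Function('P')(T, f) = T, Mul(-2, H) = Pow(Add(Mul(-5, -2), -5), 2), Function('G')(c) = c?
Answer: Rational(-1167, 4) ≈ -291.75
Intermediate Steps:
H = Rational(-25, 2) (H = Mul(Rational(-1, 2), Pow(Add(Mul(-5, -2), -5), 2)) = Mul(Rational(-1, 2), Pow(Add(10, -5), 2)) = Mul(Rational(-1, 2), Pow(5, 2)) = Mul(Rational(-1, 2), 25) = Rational(-25, 2) ≈ -12.500)
Function('l')(Y) = Add(Rational(29, 2), Mul(Rational(-1, 2), Y)) (Function('l')(Y) = Add(9, Mul(Rational(1, 2), Add(Add(6, Mul(-1, Y)), Mul(-1, -5)))) = Add(9, Mul(Rational(1, 2), Add(Add(6, Mul(-1, Y)), 5))) = Add(9, Mul(Rational(1, 2), Add(11, Mul(-1, Y)))) = Add(9, Add(Rational(11, 2), Mul(Rational(-1, 2), Y))) = Add(Rational(29, 2), Mul(Rational(-1, 2), Y)))
Add(Mul(Mul(1, Function('l')(Function('P')(H, 6))), 7), -437) = Add(Mul(Mul(1, Add(Rational(29, 2), Mul(Rational(-1, 2), Rational(-25, 2)))), 7), -437) = Add(Mul(Mul(1, Add(Rational(29, 2), Rational(25, 4))), 7), -437) = Add(Mul(Mul(1, Rational(83, 4)), 7), -437) = Add(Mul(Rational(83, 4), 7), -437) = Add(Rational(581, 4), -437) = Rational(-1167, 4)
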